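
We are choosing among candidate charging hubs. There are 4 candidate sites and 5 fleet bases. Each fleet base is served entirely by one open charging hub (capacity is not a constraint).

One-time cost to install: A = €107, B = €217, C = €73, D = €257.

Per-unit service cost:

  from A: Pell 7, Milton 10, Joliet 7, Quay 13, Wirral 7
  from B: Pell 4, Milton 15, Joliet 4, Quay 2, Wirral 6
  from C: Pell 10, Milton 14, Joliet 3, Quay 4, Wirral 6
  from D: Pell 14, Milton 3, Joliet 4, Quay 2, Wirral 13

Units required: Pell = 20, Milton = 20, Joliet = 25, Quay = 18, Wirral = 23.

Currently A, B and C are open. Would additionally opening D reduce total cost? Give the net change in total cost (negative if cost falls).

No — net change +117 (cost rises by 117).

Current service cost with {A, B, C}: 529.
Adding D: each fleet base re-picks its cheapest; new service cost 389, saving 140.
Extra fixed cost: 257. Net change = 257 − 140 = 117.
(Totals: 926 → 1043.)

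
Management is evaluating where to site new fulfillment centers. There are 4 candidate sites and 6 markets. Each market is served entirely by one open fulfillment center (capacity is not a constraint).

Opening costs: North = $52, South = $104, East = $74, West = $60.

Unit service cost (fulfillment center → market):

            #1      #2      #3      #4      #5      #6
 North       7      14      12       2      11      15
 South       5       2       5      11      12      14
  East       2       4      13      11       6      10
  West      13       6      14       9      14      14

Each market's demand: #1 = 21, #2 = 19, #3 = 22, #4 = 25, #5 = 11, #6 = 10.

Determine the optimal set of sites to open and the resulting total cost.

For any fixed open set, each market goes to its cheapest open site; total = fixed + service.
{North, South, East}: #1→East 2·21=42, #2→South 2·19=38, #3→South 5·22=110, #4→North 2·25=50, #5→East 6·11=66, #6→East 10·10=100. Service 406; fixed 230; total 636.
{North, South, East, West}: service 406 + fixed 290 = 696
{North, South}: #1→South 5·21=105, #2→South 2·19=38, #3→South 5·22=110, #4→North 2·25=50, #5→North 11·11=121, #6→South 14·10=140. Service 564; fixed 156; total 720.
{North}: #1→North 7·21=147, #2→North 14·19=266, #3→North 12·22=264, #4→North 2·25=50, #5→North 11·11=121, #6→North 15·10=150. Service 998; fixed 52; total 1050.
No other subset beats 636.

Open North, South and East; minimum total cost 636.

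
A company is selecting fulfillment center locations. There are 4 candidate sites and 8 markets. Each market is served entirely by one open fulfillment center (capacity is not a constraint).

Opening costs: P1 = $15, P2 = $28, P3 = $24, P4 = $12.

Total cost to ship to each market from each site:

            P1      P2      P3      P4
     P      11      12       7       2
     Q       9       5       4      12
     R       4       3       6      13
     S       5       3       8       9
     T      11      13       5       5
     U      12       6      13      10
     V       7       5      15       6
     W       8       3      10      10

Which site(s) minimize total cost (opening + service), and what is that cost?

For any fixed open set, each market goes to its cheapest open site; total = fixed + service.
{P2, P4}: P→P4 2, Q→P2 5, R→P2 3, S→P2 3, T→P4 5, U→P2 6, V→P2 5, W→P2 3. Service 32; fixed 40; total 72.
{P1, P4}: service 49 + fixed 27 = 76
{P2}: P→P2 12, Q→P2 5, R→P2 3, S→P2 3, T→P2 13, U→P2 6, V→P2 5, W→P2 3. Service 50; fixed 28; total 78.
{P1, P2, P3, P4}: service 31 + fixed 79 = 110
No other subset beats 72.

Open P2 and P4; minimum total cost 72.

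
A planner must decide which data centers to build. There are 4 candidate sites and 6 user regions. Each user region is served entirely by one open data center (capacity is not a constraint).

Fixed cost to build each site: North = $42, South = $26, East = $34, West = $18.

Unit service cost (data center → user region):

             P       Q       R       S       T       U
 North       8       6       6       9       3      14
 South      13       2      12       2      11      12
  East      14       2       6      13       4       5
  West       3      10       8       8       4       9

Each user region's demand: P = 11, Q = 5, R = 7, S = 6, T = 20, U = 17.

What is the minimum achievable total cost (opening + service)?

For any fixed open set, each user region goes to its cheapest open site; total = fixed + service.
{South, East, West}: P→West 3·11=33, Q→South 2·5=10, R→East 6·7=42, S→South 2·6=12, T→East 4·20=80, U→East 5·17=85. Service 262; fixed 78; total 340.
{East, West}: service 298 + fixed 52 = 350
{North, South, East, West}: P→West 3·11=33, Q→South 2·5=10, R→North 6·7=42, S→South 2·6=12, T→North 3·20=60, U→East 5·17=85. Service 242; fixed 120; total 362.
{West}: P→West 3·11=33, Q→West 10·5=50, R→West 8·7=56, S→West 8·6=48, T→West 4·20=80, U→West 9·17=153. Service 420; fixed 18; total 438.
No other subset beats 340.

Minimum total cost: 340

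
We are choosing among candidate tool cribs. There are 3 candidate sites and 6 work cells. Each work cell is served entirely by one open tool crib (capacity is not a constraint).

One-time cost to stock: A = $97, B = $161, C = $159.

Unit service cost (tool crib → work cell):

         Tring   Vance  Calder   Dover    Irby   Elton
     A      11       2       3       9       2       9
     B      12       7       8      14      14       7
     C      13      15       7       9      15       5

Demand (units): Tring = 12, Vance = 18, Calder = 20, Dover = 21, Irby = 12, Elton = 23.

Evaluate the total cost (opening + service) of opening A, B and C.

Each work cell is assigned to its cheapest site among the open ones.
{A, B, C}: Tring→A 11·12=132, Vance→A 2·18=36, Calder→A 3·20=60, Dover→A 9·21=189, Irby→A 2·12=24, Elton→C 5·23=115. Service 556; fixed 417; total 973.

Total cost: 973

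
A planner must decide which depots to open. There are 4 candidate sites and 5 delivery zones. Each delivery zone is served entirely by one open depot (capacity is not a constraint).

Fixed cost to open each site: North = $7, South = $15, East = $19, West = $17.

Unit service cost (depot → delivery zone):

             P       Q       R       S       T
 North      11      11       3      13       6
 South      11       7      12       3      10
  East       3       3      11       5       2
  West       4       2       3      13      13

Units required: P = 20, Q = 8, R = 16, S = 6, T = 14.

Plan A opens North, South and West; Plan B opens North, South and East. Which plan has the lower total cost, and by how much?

Plan B is cheaper by 66.

Plan A: {North, South, West}: P→West 4·20=80, Q→West 2·8=16, R→North 3·16=48, S→South 3·6=18, T→North 6·14=84. Service 246; fixed 39; total 285.
Plan B: {North, South, East}: P→East 3·20=60, Q→East 3·8=24, R→North 3·16=48, S→South 3·6=18, T→East 2·14=28. Service 178; fixed 41; total 219.
Difference: |285 − 219| = 66.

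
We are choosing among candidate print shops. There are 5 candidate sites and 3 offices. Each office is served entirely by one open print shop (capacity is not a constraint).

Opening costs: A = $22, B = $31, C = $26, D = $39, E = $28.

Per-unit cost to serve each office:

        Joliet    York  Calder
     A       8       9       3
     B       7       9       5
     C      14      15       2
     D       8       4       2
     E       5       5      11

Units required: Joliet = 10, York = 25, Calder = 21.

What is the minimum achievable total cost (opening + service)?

Minimum total cost: 259

For any fixed open set, each office goes to its cheapest open site; total = fixed + service.
{D, E}: Joliet→E 5·10=50, York→D 4·25=100, Calder→D 2·21=42. Service 192; fixed 67; total 259.
{D}: Joliet→D 8·10=80, York→D 4·25=100, Calder→D 2·21=42. Service 222; fixed 39; total 261.
{C, E}: Joliet→E 5·10=50, York→E 5·25=125, Calder→C 2·21=42. Service 217; fixed 54; total 271.
{A, B, C, D, E}: service 192 + fixed 146 = 338
No other subset beats 259.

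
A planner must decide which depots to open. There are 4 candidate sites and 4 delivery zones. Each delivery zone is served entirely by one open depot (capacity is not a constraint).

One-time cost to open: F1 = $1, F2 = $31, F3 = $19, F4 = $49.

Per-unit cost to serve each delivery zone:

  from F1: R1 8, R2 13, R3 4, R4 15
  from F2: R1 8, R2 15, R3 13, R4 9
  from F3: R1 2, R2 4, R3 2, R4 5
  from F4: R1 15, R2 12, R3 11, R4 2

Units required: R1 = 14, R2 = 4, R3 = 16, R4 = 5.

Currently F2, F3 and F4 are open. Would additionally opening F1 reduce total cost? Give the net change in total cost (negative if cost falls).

Current service cost with {F2, F3, F4}: 86.
Adding F1: each delivery zone re-picks its cheapest; new service cost 86, saving 0.
Extra fixed cost: 1. Net change = 1 − 0 = 1.
(Totals: 185 → 186.)

No — net change +1 (cost rises by 1).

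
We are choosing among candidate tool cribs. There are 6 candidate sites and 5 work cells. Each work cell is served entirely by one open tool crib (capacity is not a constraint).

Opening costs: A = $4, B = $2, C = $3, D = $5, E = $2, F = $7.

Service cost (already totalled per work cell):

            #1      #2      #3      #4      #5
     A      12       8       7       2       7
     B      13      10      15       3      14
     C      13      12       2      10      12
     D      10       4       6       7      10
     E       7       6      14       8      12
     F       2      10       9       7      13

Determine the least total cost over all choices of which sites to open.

For any fixed open set, each work cell goes to its cheapest open site; total = fixed + service.
{A, C, E}: #1→E 7, #2→E 6, #3→C 2, #4→A 2, #5→A 7. Service 24; fixed 9; total 33.
{A, B, C, E}: #1→E 7, #2→E 6, #3→C 2, #4→A 2, #5→A 7. Service 24; fixed 11; total 35.
{A, C, E, F}: service 19 + fixed 16 = 35
{A, B, C, D, E, F}: service 17 + fixed 23 = 40
No other subset beats 33.

Minimum total cost: 33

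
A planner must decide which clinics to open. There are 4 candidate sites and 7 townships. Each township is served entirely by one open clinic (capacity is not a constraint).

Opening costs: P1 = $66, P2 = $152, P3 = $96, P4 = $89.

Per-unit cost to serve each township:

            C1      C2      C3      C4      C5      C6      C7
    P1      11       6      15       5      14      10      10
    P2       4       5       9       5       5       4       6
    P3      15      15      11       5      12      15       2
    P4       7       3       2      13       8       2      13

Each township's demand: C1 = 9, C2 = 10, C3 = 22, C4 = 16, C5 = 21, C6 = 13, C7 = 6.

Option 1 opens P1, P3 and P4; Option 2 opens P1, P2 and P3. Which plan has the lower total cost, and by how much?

Option 1: {P1, P3, P4}: C1→P4 7·9=63, C2→P4 3·10=30, C3→P4 2·22=44, C4→P1 5·16=80, C5→P4 8·21=168, C6→P4 2·13=26, C7→P3 2·6=12. Service 423; fixed 251; total 674.
Option 2: {P1, P2, P3}: C1→P2 4·9=36, C2→P2 5·10=50, C3→P2 9·22=198, C4→P1 5·16=80, C5→P2 5·21=105, C6→P2 4·13=52, C7→P3 2·6=12. Service 533; fixed 314; total 847.
Difference: |674 − 847| = 173.

Option 1 is cheaper by 173.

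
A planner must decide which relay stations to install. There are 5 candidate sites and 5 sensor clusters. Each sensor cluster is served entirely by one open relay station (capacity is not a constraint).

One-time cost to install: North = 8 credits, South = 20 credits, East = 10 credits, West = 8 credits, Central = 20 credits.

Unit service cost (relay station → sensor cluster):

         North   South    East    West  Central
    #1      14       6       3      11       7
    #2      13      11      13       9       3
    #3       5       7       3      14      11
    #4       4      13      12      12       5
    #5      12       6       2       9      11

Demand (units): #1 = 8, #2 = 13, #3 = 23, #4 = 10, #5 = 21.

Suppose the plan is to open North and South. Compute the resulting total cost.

Total cost: 500

Each sensor cluster is assigned to its cheapest site among the open ones.
{North, South}: #1→South 6·8=48, #2→South 11·13=143, #3→North 5·23=115, #4→North 4·10=40, #5→South 6·21=126. Service 472; fixed 28; total 500.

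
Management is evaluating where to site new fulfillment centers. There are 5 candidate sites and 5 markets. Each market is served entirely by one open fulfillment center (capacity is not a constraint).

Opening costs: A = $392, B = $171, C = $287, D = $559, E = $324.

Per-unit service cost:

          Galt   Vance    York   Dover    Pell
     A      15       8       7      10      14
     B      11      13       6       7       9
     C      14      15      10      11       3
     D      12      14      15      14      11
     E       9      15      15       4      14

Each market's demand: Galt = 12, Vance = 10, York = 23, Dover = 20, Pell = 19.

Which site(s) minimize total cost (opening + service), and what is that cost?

Open B only; minimum total cost 882.

For any fixed open set, each market goes to its cheapest open site; total = fixed + service.
{B}: Galt→B 11·12=132, Vance→B 13·10=130, York→B 6·23=138, Dover→B 7·20=140, Pell→B 9·19=171. Service 711; fixed 171; total 882.
{B, C}: service 597 + fixed 458 = 1055
{C}: service 825 + fixed 287 = 1112
{A, B, C, D, E}: Galt→E 9·12=108, Vance→A 8·10=80, York→B 6·23=138, Dover→E 4·20=80, Pell→C 3·19=57. Service 463; fixed 1733; total 2196.
No other subset beats 882.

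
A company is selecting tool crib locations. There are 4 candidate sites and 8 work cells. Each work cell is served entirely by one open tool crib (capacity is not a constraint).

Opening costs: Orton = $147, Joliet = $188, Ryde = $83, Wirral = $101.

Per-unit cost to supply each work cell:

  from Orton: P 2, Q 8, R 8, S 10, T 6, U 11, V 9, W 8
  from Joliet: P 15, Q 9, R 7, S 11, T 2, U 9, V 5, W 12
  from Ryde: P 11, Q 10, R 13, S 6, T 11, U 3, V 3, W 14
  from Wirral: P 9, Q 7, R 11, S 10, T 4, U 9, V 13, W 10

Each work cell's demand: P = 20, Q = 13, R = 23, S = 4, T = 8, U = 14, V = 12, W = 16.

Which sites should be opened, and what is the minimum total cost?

For any fixed open set, each work cell goes to its cheapest open site; total = fixed + service.
{Orton, Ryde}: P→Orton 2·20=40, Q→Orton 8·13=104, R→Orton 8·23=184, S→Ryde 6·4=24, T→Orton 6·8=48, U→Ryde 3·14=42, V→Ryde 3·12=36, W→Orton 8·16=128. Service 606; fixed 230; total 836.
{Orton, Ryde, Wirral}: service 577 + fixed 331 = 908
{Orton}: service 806 + fixed 147 = 953
{Orton, Joliet, Ryde, Wirral}: service 538 + fixed 519 = 1057
No other subset beats 836.

Open Orton and Ryde; minimum total cost 836.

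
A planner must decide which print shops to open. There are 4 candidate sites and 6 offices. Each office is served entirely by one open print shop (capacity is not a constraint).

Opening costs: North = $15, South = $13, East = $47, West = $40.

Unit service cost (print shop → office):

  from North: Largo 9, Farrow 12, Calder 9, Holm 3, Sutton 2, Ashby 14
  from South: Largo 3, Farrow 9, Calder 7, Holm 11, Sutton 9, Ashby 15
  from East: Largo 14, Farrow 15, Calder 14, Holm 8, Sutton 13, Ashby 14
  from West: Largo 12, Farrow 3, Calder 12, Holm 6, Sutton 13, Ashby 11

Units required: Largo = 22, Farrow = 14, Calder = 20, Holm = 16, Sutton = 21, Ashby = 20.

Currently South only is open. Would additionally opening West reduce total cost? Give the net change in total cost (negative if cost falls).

Current service cost with {South}: 997.
Adding West: each office re-picks its cheapest; new service cost 753, saving 244.
Extra fixed cost: 40. Net change = 40 − 244 = -204.
(Totals: 1010 → 806.)

Yes — net change −204 (cost falls by 204).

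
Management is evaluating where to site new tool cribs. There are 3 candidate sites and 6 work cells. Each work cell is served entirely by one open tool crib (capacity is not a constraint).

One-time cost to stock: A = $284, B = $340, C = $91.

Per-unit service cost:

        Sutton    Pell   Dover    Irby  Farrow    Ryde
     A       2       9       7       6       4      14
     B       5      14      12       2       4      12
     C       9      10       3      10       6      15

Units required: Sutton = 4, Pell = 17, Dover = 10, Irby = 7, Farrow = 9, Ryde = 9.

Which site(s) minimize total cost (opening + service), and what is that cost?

Open C only; minimum total cost 586.

For any fixed open set, each work cell goes to its cheapest open site; total = fixed + service.
{C}: Sutton→C 9·4=36, Pell→C 10·17=170, Dover→C 3·10=30, Irby→C 10·7=70, Farrow→C 6·9=54, Ryde→C 15·9=135. Service 495; fixed 91; total 586.
{A}: service 435 + fixed 284 = 719
{A, C}: Sutton→A 2·4=8, Pell→A 9·17=153, Dover→C 3·10=30, Irby→A 6·7=42, Farrow→A 4·9=36, Ryde→A 14·9=126. Service 395; fixed 375; total 770.
{A, B, C}: service 349 + fixed 715 = 1064
No other subset beats 586.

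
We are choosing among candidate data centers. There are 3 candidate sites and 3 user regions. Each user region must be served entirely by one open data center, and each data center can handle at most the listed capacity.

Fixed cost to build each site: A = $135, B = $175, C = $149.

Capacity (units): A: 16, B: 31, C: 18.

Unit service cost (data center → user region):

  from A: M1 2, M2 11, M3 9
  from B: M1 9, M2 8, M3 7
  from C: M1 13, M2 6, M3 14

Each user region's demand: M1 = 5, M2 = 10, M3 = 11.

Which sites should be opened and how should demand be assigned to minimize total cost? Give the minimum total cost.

Open {B}: M1→B 9·5=45, M2→B 8·10=80, M3→B 7·11=77.
Loads: B carries 26/31. Service 202; fixed 175; total 377.
Next best feasible plan costs 453.

Minimum total cost: 377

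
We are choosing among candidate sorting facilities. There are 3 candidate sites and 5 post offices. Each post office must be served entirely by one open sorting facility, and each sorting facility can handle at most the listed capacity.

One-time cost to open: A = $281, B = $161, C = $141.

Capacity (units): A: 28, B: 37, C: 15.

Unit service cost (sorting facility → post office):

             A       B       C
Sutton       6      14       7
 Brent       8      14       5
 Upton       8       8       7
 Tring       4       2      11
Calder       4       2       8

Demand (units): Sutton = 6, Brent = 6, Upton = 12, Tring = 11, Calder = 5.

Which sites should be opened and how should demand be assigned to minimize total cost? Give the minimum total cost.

Open {B, C}: Sutton→C 7·6=42, Brent→C 5·6=30, Upton→B 8·12=96, Tring→B 2·11=22, Calder→B 2·5=10.
Loads: B carries 28/37, C carries 12/15. Service 200; fixed 302; total 502.
Next best feasible plan costs 544.

Minimum total cost: 502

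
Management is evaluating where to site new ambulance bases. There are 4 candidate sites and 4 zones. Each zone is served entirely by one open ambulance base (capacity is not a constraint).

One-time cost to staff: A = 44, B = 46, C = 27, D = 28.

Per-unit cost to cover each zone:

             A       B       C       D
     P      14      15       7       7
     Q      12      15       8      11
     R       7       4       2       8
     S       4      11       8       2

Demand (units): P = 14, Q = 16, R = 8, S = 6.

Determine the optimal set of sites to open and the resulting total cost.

Open C and D; minimum total cost 309.

For any fixed open set, each zone goes to its cheapest open site; total = fixed + service.
{C, D}: P→C 7·14=98, Q→C 8·16=128, R→C 2·8=16, S→D 2·6=12. Service 254; fixed 55; total 309.
{C}: service 290 + fixed 27 = 317
{A, C}: service 266 + fixed 71 = 337
{A, B, C, D}: P→C 7·14=98, Q→C 8·16=128, R→C 2·8=16, S→D 2·6=12. Service 254; fixed 145; total 399.
No other subset beats 309.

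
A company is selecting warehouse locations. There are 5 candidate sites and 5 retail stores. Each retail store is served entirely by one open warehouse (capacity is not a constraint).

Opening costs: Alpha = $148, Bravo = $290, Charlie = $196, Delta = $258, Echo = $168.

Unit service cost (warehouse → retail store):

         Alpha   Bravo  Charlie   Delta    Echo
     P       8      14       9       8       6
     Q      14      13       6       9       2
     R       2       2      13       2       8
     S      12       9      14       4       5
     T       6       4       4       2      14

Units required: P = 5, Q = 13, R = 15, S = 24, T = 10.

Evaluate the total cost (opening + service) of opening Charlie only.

Total cost: 890

Each retail store is assigned to its cheapest site among the open ones.
{Charlie}: P→Charlie 9·5=45, Q→Charlie 6·13=78, R→Charlie 13·15=195, S→Charlie 14·24=336, T→Charlie 4·10=40. Service 694; fixed 196; total 890.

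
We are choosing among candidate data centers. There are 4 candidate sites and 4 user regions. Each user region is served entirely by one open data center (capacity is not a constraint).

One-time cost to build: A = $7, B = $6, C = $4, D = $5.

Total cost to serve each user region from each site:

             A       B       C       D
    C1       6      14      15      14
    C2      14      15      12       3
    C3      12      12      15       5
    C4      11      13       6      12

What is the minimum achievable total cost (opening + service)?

Minimum total cost: 36

For any fixed open set, each user region goes to its cheapest open site; total = fixed + service.
{A, C, D}: C1→A 6, C2→D 3, C3→D 5, C4→C 6. Service 20; fixed 16; total 36.
{A, D}: service 25 + fixed 12 = 37
{C, D}: C1→D 14, C2→D 3, C3→D 5, C4→C 6. Service 28; fixed 9; total 37.
{A, B, C, D}: C1→A 6, C2→D 3, C3→D 5, C4→C 6. Service 20; fixed 22; total 42.
No other subset beats 36.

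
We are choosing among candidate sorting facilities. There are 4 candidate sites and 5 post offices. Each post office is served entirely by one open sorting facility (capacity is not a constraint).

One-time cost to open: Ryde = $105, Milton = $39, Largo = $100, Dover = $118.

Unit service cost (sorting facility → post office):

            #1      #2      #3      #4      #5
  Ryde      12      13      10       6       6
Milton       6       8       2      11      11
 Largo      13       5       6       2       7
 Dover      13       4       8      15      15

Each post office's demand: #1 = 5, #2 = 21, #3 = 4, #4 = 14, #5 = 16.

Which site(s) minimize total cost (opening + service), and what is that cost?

Open Milton and Largo; minimum total cost 422.

For any fixed open set, each post office goes to its cheapest open site; total = fixed + service.
{Milton, Largo}: #1→Milton 6·5=30, #2→Largo 5·21=105, #3→Milton 2·4=8, #4→Largo 2·14=28, #5→Largo 7·16=112. Service 283; fixed 139; total 422.
{Largo}: #1→Largo 13·5=65, #2→Largo 5·21=105, #3→Largo 6·4=24, #4→Largo 2·14=28, #5→Largo 7·16=112. Service 334; fixed 100; total 434.
{Ryde, Milton, Largo}: #1→Milton 6·5=30, #2→Largo 5·21=105, #3→Milton 2·4=8, #4→Largo 2·14=28, #5→Ryde 6·16=96. Service 267; fixed 244; total 511.
{Ryde, Milton, Largo, Dover}: #1→Milton 6·5=30, #2→Dover 4·21=84, #3→Milton 2·4=8, #4→Largo 2·14=28, #5→Ryde 6·16=96. Service 246; fixed 362; total 608.
No other subset beats 422.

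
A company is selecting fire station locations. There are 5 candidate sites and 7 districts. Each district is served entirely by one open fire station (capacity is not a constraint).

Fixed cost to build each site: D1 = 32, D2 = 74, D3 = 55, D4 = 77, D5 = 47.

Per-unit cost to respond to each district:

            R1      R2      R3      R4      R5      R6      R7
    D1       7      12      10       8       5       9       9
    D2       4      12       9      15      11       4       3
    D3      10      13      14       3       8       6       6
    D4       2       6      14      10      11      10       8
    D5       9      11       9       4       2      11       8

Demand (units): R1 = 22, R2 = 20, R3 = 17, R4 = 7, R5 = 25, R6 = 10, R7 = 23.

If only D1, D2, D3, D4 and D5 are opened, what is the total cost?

Each district is assigned to its cheapest site among the open ones.
{D1, D2, D3, D4, D5}: R1→D4 2·22=44, R2→D4 6·20=120, R3→D2 9·17=153, R4→D3 3·7=21, R5→D5 2·25=50, R6→D2 4·10=40, R7→D2 3·23=69. Service 497; fixed 285; total 782.

Total cost: 782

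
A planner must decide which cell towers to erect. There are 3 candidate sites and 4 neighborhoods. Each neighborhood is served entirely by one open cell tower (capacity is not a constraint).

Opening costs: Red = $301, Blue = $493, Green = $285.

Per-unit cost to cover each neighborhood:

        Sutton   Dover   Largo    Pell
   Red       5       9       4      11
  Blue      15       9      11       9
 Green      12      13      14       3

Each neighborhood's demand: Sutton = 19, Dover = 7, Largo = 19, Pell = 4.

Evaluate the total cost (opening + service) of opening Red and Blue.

Each neighborhood is assigned to its cheapest site among the open ones.
{Red, Blue}: Sutton→Red 5·19=95, Dover→Red 9·7=63, Largo→Red 4·19=76, Pell→Blue 9·4=36. Service 270; fixed 794; total 1064.

Total cost: 1064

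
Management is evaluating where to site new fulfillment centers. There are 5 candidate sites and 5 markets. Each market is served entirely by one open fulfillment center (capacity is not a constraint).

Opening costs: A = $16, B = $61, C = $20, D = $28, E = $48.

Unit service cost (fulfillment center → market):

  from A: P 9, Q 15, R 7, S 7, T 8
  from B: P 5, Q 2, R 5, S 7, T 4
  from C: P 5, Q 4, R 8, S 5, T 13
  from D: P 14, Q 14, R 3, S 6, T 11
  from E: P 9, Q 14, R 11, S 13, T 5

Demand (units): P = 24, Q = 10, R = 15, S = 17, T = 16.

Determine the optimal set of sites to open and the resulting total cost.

For any fixed open set, each market goes to its cheapest open site; total = fixed + service.
{B, D}: P→B 5·24=120, Q→B 2·10=20, R→D 3·15=45, S→D 6·17=102, T→B 4·16=64. Service 351; fixed 89; total 440.
{B, C, D}: P→B 5·24=120, Q→B 2·10=20, R→D 3·15=45, S→C 5·17=85, T→B 4·16=64. Service 334; fixed 109; total 443.
{B, C}: P→B 5·24=120, Q→B 2·10=20, R→B 5·15=75, S→C 5·17=85, T→B 4·16=64. Service 364; fixed 81; total 445.
{A, B, C, D, E}: service 334 + fixed 173 = 507
No other subset beats 440.

Open B and D; minimum total cost 440.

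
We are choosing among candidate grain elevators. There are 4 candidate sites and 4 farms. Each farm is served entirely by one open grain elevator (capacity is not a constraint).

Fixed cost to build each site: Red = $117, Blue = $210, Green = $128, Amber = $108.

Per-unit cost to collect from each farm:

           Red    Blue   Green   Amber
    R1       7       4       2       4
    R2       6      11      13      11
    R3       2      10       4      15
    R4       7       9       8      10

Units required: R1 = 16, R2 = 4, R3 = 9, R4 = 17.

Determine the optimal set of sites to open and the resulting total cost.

Open Green only; minimum total cost 384.

For any fixed open set, each farm goes to its cheapest open site; total = fixed + service.
{Green}: R1→Green 2·16=32, R2→Green 13·4=52, R3→Green 4·9=36, R4→Green 8·17=136. Service 256; fixed 128; total 384.
{Red}: service 273 + fixed 117 = 390
{Red, Green}: service 193 + fixed 245 = 438
{Red, Blue, Green, Amber}: R1→Green 2·16=32, R2→Red 6·4=24, R3→Red 2·9=18, R4→Red 7·17=119. Service 193; fixed 563; total 756.
No other subset beats 384.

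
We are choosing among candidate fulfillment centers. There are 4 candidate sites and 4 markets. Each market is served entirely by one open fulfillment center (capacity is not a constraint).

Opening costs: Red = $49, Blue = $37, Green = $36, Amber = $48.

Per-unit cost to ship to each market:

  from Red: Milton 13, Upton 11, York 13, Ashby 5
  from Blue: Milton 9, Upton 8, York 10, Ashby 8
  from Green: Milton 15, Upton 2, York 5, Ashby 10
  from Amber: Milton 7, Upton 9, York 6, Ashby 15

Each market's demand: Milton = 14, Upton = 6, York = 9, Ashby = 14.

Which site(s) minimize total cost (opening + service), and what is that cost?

For any fixed open set, each market goes to its cheapest open site; total = fixed + service.
{Red, Green, Amber}: Milton→Amber 7·14=98, Upton→Green 2·6=12, York→Green 5·9=45, Ashby→Red 5·14=70. Service 225; fixed 133; total 358.
{Blue, Green}: Milton→Blue 9·14=126, Upton→Green 2·6=12, York→Green 5·9=45, Ashby→Blue 8·14=112. Service 295; fixed 73; total 368.
{Red, Amber}: Milton→Amber 7·14=98, Upton→Amber 9·6=54, York→Amber 6·9=54, Ashby→Red 5·14=70. Service 276; fixed 97; total 373.
{Red, Blue, Green, Amber}: Milton→Amber 7·14=98, Upton→Green 2·6=12, York→Green 5·9=45, Ashby→Red 5·14=70. Service 225; fixed 170; total 395.
No other subset beats 358.

Open Red, Green and Amber; minimum total cost 358.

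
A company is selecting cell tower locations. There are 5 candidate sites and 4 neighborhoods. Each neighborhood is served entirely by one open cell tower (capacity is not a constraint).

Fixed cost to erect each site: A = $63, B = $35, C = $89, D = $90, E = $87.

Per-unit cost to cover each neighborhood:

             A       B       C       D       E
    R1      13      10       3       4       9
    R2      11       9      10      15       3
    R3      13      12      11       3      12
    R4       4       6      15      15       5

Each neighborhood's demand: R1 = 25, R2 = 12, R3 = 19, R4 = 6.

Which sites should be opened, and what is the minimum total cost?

For any fixed open set, each neighborhood goes to its cheapest open site; total = fixed + service.
{D, E}: R1→D 4·25=100, R2→E 3·12=36, R3→D 3·19=57, R4→E 5·6=30. Service 223; fixed 177; total 400.
{B, D}: service 301 + fixed 125 = 426
{B, D, E}: R1→D 4·25=100, R2→E 3·12=36, R3→D 3·19=57, R4→E 5·6=30. Service 223; fixed 212; total 435.
{A, B, C, D, E}: service 192 + fixed 364 = 556
No other subset beats 400.

Open D and E; minimum total cost 400.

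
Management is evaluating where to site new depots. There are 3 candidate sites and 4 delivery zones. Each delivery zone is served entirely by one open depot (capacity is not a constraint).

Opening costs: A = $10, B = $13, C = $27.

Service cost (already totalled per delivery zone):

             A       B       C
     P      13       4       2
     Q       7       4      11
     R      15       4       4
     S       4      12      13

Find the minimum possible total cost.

Minimum total cost: 37

For any fixed open set, each delivery zone goes to its cheapest open site; total = fixed + service.
{B}: P→B 4, Q→B 4, R→B 4, S→B 12. Service 24; fixed 13; total 37.
{A, B}: service 16 + fixed 23 = 39
{A}: P→A 13, Q→A 7, R→A 15, S→A 4. Service 39; fixed 10; total 49.
{A, B, C}: service 14 + fixed 50 = 64
No other subset beats 37.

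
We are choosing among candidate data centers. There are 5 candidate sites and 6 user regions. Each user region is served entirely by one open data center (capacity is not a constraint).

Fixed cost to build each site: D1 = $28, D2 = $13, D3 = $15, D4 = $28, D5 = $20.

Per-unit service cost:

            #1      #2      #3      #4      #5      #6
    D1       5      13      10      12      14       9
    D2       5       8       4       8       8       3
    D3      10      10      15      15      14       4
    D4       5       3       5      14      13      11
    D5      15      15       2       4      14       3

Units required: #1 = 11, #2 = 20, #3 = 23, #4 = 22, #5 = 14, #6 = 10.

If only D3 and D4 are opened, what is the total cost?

Total cost: 803

Each user region is assigned to its cheapest site among the open ones.
{D3, D4}: #1→D4 5·11=55, #2→D4 3·20=60, #3→D4 5·23=115, #4→D4 14·22=308, #5→D4 13·14=182, #6→D3 4·10=40. Service 760; fixed 43; total 803.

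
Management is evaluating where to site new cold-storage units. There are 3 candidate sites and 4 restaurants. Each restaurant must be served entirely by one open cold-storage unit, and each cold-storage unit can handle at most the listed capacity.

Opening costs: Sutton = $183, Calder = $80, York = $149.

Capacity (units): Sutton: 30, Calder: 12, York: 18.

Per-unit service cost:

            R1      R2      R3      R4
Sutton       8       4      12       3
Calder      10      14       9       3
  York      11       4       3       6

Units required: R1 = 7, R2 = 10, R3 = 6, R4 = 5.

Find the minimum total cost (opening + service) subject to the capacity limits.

Open {Sutton}: R1→Sutton 8·7=56, R2→Sutton 4·10=40, R3→Sutton 12·6=72, R4→Sutton 3·5=15.
Loads: Sutton carries 28/30. Service 183; fixed 183; total 366.
Next best feasible plan costs 372.

Minimum total cost: 366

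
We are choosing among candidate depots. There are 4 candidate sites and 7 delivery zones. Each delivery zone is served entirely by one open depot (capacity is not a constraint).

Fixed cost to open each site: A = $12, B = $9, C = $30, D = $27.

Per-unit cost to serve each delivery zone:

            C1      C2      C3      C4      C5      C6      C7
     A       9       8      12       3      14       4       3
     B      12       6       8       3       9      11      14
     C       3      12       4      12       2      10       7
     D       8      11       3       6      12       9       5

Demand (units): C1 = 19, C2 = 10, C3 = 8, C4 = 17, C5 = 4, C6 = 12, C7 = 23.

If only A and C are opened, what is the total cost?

Total cost: 387

Each delivery zone is assigned to its cheapest site among the open ones.
{A, C}: C1→C 3·19=57, C2→A 8·10=80, C3→C 4·8=32, C4→A 3·17=51, C5→C 2·4=8, C6→A 4·12=48, C7→A 3·23=69. Service 345; fixed 42; total 387.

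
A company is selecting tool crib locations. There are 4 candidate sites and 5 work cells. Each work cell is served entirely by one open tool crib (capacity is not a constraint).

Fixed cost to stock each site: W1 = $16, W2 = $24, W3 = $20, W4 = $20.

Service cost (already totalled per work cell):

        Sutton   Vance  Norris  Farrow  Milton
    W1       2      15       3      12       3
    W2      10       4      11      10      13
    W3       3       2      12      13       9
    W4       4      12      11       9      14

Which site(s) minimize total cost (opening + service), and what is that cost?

For any fixed open set, each work cell goes to its cheapest open site; total = fixed + service.
{W1}: Sutton→W1 2, Vance→W1 15, Norris→W1 3, Farrow→W1 12, Milton→W1 3. Service 35; fixed 16; total 51.
{W1, W3}: Sutton→W1 2, Vance→W3 2, Norris→W1 3, Farrow→W1 12, Milton→W1 3. Service 22; fixed 36; total 58.
{W3}: service 39 + fixed 20 = 59
{W1, W2, W3, W4}: service 19 + fixed 80 = 99
No other subset beats 51.

Open W1 only; minimum total cost 51.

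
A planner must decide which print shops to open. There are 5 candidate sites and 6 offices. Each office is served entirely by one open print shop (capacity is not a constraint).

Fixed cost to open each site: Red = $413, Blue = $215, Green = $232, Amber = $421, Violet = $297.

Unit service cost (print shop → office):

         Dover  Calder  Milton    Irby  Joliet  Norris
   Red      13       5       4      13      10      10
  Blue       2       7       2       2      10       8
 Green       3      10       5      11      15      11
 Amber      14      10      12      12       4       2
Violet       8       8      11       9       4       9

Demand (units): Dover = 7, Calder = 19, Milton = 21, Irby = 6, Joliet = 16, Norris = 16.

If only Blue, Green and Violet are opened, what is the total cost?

Each office is assigned to its cheapest site among the open ones.
{Blue, Green, Violet}: Dover→Blue 2·7=14, Calder→Blue 7·19=133, Milton→Blue 2·21=42, Irby→Blue 2·6=12, Joliet→Violet 4·16=64, Norris→Blue 8·16=128. Service 393; fixed 744; total 1137.

Total cost: 1137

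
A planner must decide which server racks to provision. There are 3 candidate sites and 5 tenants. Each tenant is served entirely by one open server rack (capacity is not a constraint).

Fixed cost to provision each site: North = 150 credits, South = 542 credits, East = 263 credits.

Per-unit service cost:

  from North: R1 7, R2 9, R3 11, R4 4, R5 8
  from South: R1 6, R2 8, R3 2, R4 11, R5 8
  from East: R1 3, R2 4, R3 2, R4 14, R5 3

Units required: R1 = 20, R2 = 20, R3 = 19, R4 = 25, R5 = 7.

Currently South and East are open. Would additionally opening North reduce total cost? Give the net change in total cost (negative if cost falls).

Yes — net change −25 (cost falls by 25).

Current service cost with {South, East}: 474.
Adding North: each tenant re-picks its cheapest; new service cost 299, saving 175.
Extra fixed cost: 150. Net change = 150 − 175 = -25.
(Totals: 1279 → 1254.)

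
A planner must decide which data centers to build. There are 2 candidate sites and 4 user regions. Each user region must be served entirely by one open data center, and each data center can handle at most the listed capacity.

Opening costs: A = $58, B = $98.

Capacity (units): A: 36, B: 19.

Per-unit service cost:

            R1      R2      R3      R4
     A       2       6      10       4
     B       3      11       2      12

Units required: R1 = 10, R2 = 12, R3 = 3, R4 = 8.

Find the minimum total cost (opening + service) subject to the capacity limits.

Open {A}: R1→A 2·10=20, R2→A 6·12=72, R3→A 10·3=30, R4→A 4·8=32.
Loads: A carries 33/36. Service 154; fixed 58; total 212.
Next best feasible plan costs 286.

Minimum total cost: 212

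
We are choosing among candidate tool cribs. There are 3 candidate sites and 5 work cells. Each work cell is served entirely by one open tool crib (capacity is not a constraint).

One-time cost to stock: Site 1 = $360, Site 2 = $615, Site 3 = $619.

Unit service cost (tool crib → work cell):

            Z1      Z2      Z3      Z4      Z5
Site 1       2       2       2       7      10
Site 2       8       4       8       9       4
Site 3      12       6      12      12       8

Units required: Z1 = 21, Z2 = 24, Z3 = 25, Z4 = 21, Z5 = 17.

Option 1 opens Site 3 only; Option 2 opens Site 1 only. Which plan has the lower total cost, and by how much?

Option 2 is cheaper by 886.

Option 1: {Site 3}: Z1→Site 3 12·21=252, Z2→Site 3 6·24=144, Z3→Site 3 12·25=300, Z4→Site 3 12·21=252, Z5→Site 3 8·17=136. Service 1084; fixed 619; total 1703.
Option 2: {Site 1}: Z1→Site 1 2·21=42, Z2→Site 1 2·24=48, Z3→Site 1 2·25=50, Z4→Site 1 7·21=147, Z5→Site 1 10·17=170. Service 457; fixed 360; total 817.
Difference: |1703 − 817| = 886.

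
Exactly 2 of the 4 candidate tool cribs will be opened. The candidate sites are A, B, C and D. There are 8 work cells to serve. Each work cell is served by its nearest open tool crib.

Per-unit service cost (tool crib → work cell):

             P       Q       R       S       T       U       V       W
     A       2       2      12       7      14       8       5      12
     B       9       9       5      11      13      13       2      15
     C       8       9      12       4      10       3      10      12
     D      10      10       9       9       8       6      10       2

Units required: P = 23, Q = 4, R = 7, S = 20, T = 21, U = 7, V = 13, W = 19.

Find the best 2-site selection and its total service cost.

Choose A and D; total service cost 570.

With exactly 2 open, each work cell uses its cheapest among the chosen.
{A, D}: P→A 2·23=46, Q→A 2·4=8, R→D 9·7=63, S→A 7·20=140, T→D 8·21=168, U→D 6·7=42, V→A 5·13=65, W→D 2·19=38. Service cost 570.
{C, D}: service cost 720
{B, D}: service cost 732
Among all 6 size-2 choices, {A, D} is lowest.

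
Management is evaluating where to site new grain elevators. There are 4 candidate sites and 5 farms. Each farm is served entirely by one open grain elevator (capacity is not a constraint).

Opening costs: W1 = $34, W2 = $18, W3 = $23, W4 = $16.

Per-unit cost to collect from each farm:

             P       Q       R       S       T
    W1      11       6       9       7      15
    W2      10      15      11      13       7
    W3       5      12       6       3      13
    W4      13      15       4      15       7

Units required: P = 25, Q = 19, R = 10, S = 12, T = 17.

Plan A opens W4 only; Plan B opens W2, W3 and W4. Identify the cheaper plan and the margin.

Plan A: {W4}: P→W4 13·25=325, Q→W4 15·19=285, R→W4 4·10=40, S→W4 15·12=180, T→W4 7·17=119. Service 949; fixed 16; total 965.
Plan B: {W2, W3, W4}: P→W3 5·25=125, Q→W3 12·19=228, R→W4 4·10=40, S→W3 3·12=36, T→W2 7·17=119. Service 548; fixed 57; total 605.
Difference: |965 − 605| = 360.

Plan B is cheaper by 360.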